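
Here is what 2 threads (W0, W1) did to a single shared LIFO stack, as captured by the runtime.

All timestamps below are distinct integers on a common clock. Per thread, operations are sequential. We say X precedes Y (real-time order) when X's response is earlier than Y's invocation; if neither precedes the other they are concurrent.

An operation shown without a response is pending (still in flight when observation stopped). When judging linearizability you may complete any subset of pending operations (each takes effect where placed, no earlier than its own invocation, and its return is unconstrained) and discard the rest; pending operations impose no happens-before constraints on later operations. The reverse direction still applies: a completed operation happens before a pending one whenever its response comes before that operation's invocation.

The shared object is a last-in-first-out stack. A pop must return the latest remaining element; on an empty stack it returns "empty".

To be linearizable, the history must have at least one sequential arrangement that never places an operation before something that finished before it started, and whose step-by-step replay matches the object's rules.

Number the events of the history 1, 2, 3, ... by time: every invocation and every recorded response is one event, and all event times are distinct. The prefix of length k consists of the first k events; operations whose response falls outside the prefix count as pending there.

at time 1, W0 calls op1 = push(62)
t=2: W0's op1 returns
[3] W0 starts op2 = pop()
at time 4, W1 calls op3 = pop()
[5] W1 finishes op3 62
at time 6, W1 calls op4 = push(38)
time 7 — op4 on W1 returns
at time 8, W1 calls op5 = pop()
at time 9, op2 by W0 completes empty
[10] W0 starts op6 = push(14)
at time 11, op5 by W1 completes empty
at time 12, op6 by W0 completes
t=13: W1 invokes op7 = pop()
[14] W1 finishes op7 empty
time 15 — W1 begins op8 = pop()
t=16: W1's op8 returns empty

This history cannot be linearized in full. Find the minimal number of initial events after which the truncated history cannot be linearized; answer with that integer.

events 1..10 are linearizable, e.g. via op1, op3, op2, op4:
step 1: op1 push(62) — stack <62>
step 2: op3 pop() → 62 — stack <>
step 3: op2 pop() → empty — stack <>
step 4: op4 push(38) — stack <38>
once event 11 joins (op5's response, time 11), exhaustive search finds no witness
include/drop combinations of the 1 pending operation (op6) were all tried; none helps
e.g. op1, op2, op3, op4, op5 (pending dropped): illegal at step 2, since op2 pop() → empty cannot apply there
e.g. op1, op3, op2, op4, op5 (pending dropped): illegal at step 5, since op5 pop() → empty cannot apply there

11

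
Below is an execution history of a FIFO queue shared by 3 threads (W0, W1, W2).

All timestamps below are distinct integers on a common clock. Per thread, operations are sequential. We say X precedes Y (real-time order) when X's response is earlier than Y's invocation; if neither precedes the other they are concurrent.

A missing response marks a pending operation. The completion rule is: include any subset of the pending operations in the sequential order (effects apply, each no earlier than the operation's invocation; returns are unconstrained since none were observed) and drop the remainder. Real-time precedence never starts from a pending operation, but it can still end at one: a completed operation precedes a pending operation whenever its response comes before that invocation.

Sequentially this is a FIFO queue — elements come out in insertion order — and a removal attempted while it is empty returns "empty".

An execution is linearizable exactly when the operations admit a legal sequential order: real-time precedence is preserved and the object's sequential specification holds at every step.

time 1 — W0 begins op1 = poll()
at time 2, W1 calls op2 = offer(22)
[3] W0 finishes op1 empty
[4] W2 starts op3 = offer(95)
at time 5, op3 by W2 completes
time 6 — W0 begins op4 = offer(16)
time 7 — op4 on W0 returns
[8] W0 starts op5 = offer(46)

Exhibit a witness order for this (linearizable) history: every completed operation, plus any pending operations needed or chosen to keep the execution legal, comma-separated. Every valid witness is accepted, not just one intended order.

after step 1 (op1 poll() → empty): queue <>
after step 2 (op2 offer(22) (pending, included)): queue <22>
after step 3 (op3 offer(95)): queue <22,95>
after step 4 (op4 offer(16)): queue <22,95,16>

op1, op2, op3, op4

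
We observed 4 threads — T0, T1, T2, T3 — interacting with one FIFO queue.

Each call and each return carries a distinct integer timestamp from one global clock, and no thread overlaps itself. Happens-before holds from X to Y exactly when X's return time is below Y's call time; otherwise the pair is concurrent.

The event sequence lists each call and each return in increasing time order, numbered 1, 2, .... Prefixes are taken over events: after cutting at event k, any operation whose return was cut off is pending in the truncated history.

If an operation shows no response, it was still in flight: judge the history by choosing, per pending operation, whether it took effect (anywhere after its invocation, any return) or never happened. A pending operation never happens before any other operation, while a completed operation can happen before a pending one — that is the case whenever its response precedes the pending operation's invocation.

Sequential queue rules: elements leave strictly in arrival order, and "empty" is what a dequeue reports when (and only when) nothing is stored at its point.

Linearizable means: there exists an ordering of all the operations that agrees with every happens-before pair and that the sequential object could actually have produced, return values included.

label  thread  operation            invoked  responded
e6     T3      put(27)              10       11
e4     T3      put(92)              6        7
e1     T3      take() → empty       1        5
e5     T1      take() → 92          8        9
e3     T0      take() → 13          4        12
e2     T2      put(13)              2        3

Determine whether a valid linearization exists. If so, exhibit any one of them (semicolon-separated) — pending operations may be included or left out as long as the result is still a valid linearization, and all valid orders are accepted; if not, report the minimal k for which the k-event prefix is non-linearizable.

step 1: e1 take() → empty — queue <>
step 2: e2 put(13) — queue <13>
step 3: e3 take() → 13 — queue <>
step 4: e4 put(92) — queue <92>
step 5: e5 take() → 92 — queue <>
step 6: e6 put(27) — queue <27>

linearizable — witness: e1; e2; e3; e4; e5; e6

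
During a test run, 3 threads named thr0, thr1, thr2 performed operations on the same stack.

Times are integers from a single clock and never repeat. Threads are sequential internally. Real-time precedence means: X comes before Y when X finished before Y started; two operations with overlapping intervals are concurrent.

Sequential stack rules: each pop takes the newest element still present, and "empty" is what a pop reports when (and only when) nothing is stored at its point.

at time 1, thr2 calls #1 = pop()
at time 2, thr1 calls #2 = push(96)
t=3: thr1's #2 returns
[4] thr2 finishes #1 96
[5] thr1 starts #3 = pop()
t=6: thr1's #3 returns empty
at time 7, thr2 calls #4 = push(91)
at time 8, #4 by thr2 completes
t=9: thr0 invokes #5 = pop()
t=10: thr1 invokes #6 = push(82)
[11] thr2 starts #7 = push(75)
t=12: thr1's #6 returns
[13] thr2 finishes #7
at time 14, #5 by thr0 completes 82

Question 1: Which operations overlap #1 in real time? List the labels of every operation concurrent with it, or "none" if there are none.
Answer: #2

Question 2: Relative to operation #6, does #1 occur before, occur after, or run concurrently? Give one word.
Answer: before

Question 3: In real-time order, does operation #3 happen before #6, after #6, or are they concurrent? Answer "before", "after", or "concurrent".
Answer: before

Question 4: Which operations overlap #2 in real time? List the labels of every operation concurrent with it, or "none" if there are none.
Answer: #1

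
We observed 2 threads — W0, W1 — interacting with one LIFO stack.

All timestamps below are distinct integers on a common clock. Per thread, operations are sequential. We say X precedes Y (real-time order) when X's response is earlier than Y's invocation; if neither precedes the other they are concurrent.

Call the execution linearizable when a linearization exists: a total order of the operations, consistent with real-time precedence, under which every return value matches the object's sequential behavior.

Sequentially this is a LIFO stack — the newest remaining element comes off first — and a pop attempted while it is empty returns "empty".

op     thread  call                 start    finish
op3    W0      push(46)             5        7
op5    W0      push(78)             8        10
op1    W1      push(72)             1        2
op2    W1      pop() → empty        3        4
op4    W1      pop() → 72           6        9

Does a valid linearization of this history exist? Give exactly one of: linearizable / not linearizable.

already the first 4 events (up to op2's response at time 4) admit no linearization; the first 3 still do
the sole real-time-consistent order of 2 completed operations fails the LIFO stack replay
e.g. op1, op2: illegal at step 2, since op2 pop() → empty cannot apply there

not linearizable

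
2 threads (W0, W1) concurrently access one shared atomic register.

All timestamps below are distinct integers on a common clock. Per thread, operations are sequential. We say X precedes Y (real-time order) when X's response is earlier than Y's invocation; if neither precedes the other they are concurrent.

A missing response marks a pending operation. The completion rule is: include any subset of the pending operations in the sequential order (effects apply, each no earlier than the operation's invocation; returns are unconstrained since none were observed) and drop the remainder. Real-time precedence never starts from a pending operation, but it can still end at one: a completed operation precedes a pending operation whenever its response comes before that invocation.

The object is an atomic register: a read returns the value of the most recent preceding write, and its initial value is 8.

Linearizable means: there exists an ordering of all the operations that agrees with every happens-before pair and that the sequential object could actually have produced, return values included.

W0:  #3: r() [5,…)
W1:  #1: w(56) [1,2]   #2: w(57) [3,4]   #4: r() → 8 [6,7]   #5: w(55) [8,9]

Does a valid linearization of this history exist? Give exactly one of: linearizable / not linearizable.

not linearizable

through event 6 a valid linearization exists; event 7 (#4 responding at time 7) ends that
exhaustive check: the 3 completed atomic register ops admit one real-time order; illegal
including or dropping the 1 pending operation (#3) in any combination fails
e.g. #1, #2, #4 (pending dropped): illegal at step 3, since #4 r() → 8 cannot apply there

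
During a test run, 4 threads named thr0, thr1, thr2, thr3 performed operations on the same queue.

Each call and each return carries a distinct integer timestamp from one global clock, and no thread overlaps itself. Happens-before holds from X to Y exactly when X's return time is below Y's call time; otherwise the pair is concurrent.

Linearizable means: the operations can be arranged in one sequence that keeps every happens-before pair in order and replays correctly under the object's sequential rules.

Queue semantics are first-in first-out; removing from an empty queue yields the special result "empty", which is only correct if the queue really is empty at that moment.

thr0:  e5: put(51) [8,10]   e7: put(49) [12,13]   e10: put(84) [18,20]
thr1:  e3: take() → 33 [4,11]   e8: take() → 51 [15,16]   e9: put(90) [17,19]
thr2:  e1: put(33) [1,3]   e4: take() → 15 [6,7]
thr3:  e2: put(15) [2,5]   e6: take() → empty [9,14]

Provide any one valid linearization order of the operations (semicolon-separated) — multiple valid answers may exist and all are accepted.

after step 1 (e1 put(33)): queue <33>
after step 2 (e2 put(15)): queue <33,15>
after step 3 (e3 take() → 33): queue <15>
after step 4 (e4 take() → 15): queue <>
after step 5 (e6 take() → empty): queue <>
after step 6 (e5 put(51)): queue <51>
after step 7 (e7 put(49)): queue <51,49>
after step 8 (e8 take() → 51): queue <49>
after step 9 (e9 put(90)): queue <49,90>
after step 10 (e10 put(84)): queue <49,90,84>

e1; e2; e3; e4; e6; e5; e7; e8; e9; e10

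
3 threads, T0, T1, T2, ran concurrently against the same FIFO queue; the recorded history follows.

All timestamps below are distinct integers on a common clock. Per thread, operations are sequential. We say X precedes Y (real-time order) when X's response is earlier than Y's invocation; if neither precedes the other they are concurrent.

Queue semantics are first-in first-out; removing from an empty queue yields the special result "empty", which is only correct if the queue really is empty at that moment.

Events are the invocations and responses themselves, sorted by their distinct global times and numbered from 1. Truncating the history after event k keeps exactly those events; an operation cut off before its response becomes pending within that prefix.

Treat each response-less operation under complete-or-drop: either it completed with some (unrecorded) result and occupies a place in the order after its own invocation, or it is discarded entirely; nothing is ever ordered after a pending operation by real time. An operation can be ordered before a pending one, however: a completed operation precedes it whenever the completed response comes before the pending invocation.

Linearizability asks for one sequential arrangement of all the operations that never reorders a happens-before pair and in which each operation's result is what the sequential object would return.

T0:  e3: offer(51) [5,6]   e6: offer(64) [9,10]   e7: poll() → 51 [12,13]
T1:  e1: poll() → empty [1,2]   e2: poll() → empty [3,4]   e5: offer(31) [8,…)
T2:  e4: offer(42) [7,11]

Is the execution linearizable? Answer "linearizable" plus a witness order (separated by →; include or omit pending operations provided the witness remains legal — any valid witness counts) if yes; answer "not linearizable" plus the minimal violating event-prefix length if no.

after step 1 (e1 poll() → empty): queue <>
after step 2 (e2 poll() → empty): queue <>
after step 3 (e3 offer(51)): queue <51>
after step 4 (e4 offer(42)): queue <51,42>
after step 5 (e5 offer(31) (pending, included)): queue <51,42,31>
after step 6 (e6 offer(64)): queue <51,42,31,64>
after step 7 (e7 poll() → 51): queue <42,31,64>

linearizable — witness: e1 → e2 → e3 → e4 → e5 → e6 → e7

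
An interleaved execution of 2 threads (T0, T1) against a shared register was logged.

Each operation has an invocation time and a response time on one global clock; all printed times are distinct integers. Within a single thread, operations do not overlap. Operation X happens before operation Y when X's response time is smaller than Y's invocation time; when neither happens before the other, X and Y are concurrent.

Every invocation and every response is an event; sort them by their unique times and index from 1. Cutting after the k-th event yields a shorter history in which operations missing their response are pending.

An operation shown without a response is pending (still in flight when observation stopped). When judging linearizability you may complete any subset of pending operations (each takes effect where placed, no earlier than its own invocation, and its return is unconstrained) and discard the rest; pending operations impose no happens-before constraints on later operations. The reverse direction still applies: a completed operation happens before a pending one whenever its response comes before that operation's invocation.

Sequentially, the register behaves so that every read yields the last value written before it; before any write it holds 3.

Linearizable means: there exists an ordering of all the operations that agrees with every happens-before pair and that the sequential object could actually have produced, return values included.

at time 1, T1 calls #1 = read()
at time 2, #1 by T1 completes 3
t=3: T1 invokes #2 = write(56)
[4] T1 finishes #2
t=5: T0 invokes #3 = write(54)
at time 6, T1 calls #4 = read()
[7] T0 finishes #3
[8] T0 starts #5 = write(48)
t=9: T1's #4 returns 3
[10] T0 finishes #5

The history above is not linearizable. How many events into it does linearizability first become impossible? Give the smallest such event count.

9

events 1..8 are linearizable, e.g. via #1, #2, #3:
after step 1 (#1 read() → 3): value 3
after step 2 (#2 write(56)): value 56
after step 3 (#3 write(54)): value 54
adding event 9 (#4 responds at 9) leaves no legal real-time order
completion choices over the 1 pending operation (#5) were checked; none helps
take #1, #2, #3, #4 (pending dropped): step 4 already fails, because #4 read() → 3 cannot occur there
take #1, #2, #4, #3 (pending dropped): step 3 already fails, because #4 read() → 3 cannot occur there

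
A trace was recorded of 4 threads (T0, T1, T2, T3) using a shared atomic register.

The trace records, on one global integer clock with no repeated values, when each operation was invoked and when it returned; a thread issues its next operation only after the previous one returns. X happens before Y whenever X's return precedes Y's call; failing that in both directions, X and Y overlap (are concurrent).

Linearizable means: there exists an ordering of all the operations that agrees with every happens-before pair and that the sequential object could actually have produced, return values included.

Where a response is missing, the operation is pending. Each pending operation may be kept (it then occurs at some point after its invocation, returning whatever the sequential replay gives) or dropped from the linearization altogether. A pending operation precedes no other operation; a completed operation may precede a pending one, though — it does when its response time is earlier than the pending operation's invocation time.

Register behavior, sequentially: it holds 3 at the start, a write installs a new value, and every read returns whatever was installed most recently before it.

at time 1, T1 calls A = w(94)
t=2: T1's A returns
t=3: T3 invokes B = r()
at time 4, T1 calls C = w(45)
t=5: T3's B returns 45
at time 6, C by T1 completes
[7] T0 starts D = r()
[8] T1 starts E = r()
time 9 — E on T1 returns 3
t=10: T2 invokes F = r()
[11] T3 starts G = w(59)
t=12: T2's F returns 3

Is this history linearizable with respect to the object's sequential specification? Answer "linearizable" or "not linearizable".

not linearizable

already the first 9 events (up to E's response at time 9) admit no linearization; the first 8 still do
real-time-consistent orders of the 4 completed operations: 2 — all fail the atomic register replay
every completion of the 1 pending operation (D) was checked; none linearizes
take A, B, C, E (pending dropped): step 2 already fails, because B r() → 45 cannot occur there
take A, C, B, E (pending dropped): step 4 already fails, because E r() → 3 cannot occur there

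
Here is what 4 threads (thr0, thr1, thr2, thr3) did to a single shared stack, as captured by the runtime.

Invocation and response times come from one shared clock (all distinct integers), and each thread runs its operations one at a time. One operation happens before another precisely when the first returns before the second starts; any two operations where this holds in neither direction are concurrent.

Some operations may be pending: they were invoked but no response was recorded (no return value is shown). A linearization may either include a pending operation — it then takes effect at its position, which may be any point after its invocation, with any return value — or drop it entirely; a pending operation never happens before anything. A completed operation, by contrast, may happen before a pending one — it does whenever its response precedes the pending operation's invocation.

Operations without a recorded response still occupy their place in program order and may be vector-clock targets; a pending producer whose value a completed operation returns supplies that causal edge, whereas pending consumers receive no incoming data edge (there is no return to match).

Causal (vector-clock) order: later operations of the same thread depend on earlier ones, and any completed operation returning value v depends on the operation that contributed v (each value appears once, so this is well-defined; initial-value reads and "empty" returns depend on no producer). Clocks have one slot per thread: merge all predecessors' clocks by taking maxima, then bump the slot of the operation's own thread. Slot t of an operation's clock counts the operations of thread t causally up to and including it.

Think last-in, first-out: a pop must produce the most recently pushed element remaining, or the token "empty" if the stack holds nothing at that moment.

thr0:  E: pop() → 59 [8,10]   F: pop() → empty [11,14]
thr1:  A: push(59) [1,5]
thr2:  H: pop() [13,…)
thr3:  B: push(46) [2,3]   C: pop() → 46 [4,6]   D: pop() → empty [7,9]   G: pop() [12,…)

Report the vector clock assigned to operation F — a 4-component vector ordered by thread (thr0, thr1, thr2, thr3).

VC(B, invoked at 2): no causal predecessors; +1 on thr3 → (0, 0, 0, 1)
VC(H, invoked at 13): no causal predecessors; +1 on thr2 → (0, 0, 1, 0)
VC(A, invoked at 1): no causal predecessors; +1 on thr1 → (0, 1, 0, 0)
C, invoked 4, takes VC(B)=(0, 0, 0, 1) under max, adds 1 for thr3 → (0, 0, 0, 2)
E, invoked 8, takes VC(A)=(0, 1, 0, 0) under max, adds 1 for thr0 → (1, 1, 0, 0)
D, invoked 7, takes VC(C)=(0, 0, 0, 2) under max, adds 1 for thr3 → (0, 0, 0, 3)
F, invoked 11, takes VC(E)=(1, 1, 0, 0) under max, adds 1 for thr0 → (2, 1, 0, 0)
G, invoked 12, takes VC(D)=(0, 0, 0, 3) under max, adds 1 for thr3 → (0, 0, 0, 4)
target: VC(F) = (2, 1, 0, 0)

(2, 1, 0, 0)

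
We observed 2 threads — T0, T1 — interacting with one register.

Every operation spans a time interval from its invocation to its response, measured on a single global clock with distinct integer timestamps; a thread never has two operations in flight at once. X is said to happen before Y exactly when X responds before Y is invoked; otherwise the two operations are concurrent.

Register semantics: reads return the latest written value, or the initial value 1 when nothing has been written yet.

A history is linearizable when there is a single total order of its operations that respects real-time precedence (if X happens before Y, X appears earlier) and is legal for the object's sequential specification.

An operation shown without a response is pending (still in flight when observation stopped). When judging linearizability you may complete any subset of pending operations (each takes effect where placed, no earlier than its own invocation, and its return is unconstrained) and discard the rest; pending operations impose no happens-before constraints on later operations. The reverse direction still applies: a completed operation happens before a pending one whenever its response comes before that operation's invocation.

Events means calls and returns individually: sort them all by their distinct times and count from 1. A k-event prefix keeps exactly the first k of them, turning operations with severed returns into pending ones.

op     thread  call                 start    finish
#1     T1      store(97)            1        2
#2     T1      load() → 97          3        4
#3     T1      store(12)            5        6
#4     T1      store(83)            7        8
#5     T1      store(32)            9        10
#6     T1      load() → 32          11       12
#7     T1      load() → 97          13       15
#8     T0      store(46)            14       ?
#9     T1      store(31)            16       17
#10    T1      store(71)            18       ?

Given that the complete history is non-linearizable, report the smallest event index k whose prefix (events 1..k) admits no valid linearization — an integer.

15

events 1..14 are linearizable, e.g. via #1, #2, #3, #4, #5, #6:
1. #1 store(97), leaving value 97
2. #2 load() → 97, leaving value 97
3. #3 store(12), leaving value 12
4. #4 store(83), leaving value 83
5. #5 store(32), leaving value 32
6. #6 load() → 32, leaving value 32
once event 15 joins (#7's response, time 15), exhaustive search finds no witness
no escape via the 1 pending operation (#8): every completion choice fails
e.g. #1, #2, #3, #4, #5, #6, #7 (pending dropped): illegal at step 7, since #7 load() → 97 cannot apply there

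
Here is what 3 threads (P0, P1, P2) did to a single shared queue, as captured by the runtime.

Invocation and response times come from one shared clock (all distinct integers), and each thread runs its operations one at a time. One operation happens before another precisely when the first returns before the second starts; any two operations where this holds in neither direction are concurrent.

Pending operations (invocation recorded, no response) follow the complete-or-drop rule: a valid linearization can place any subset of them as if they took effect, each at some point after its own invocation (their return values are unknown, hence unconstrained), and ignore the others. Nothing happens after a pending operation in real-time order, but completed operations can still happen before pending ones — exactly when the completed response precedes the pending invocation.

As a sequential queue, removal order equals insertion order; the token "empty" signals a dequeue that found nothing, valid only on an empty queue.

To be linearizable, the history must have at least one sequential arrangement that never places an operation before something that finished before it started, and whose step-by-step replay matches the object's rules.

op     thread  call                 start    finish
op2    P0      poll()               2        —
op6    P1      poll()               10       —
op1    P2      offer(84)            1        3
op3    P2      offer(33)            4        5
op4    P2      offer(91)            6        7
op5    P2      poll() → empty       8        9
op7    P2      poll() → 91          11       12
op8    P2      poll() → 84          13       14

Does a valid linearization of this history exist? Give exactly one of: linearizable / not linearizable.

not linearizable

through event 8 a valid linearization exists; event 9 (op5 responding at time 9) ends that
exhaustive check: the 4 completed queue ops admit one real-time order; illegal
no completion choice of the 1 pending operation (op2) rescues it — every subset was tried
e.g. op1, op3, op4, op5 (pending dropped): illegal at step 4, since op5 poll() → empty cannot apply there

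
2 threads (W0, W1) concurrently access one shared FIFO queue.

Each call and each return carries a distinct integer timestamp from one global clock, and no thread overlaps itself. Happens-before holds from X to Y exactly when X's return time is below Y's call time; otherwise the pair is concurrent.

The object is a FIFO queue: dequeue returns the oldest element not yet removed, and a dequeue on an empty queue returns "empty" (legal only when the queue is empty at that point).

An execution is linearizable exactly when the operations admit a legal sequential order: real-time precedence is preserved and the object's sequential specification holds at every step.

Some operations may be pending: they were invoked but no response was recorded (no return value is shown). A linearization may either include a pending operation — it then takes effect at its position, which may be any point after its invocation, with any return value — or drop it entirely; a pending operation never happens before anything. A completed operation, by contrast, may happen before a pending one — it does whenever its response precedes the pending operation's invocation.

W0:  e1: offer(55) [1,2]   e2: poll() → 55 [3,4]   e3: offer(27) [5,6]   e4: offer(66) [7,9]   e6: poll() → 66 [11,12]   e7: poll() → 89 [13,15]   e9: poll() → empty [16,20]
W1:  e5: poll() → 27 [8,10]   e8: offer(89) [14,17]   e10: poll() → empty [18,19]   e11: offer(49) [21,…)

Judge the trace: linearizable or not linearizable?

witness order: e1, e2, e3, e4, e5, e6, e8, e7, e9, e10
step 1: e1 offer(55) — queue <55>
step 2: e2 poll() → 55 — queue <>
step 3: e3 offer(27) — queue <27>
step 4: e4 offer(66) — queue <27,66>
step 5: e5 poll() → 27 — queue <66>
step 6: e6 poll() → 66 — queue <>
step 7: e8 offer(89) — queue <89>
step 8: e7 poll() → 89 — queue <>
step 9: e9 poll() → empty — queue <>
step 10: e10 poll() → empty — queue <>

linearizable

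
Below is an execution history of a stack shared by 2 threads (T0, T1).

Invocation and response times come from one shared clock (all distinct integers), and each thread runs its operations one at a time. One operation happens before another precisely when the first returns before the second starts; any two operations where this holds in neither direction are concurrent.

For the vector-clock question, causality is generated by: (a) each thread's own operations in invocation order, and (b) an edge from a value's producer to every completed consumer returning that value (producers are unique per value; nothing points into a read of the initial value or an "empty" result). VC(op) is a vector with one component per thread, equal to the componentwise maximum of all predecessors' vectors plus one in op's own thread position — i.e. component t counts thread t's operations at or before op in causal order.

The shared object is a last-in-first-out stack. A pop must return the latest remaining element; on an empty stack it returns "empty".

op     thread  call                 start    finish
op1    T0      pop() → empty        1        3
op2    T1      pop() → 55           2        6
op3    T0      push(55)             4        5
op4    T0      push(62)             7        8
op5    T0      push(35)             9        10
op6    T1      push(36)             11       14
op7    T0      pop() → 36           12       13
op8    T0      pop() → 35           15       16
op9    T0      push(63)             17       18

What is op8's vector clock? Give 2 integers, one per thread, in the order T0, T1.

root op op1, invoked 1: fresh clock plus T0's own tick → (1, 0)
merge at op3 (invoked 4): VC(op1)=(1, 0), own-thread bump on T0 → (2, 0)
merge at op2 (invoked 2): VC(op3)=(2, 0), own-thread bump on T1 → (2, 1)
merge at op4 (invoked 7): VC(op3)=(2, 0), own-thread bump on T0 → (3, 0)
merge at op6 (invoked 11): VC(op2)=(2, 1), own-thread bump on T1 → (2, 2)
merge at op5 (invoked 9): VC(op4)=(3, 0), own-thread bump on T0 → (4, 0)
merge at op7 (invoked 12): VC(op5)=(4, 0), VC(op6)=(2, 2), own-thread bump on T0 → (5, 2)
merge at op8 (invoked 15): VC(op5)=(4, 0), VC(op7)=(5, 2), own-thread bump on T0 → (6, 2)
merge at op9 (invoked 17): VC(op8)=(6, 2), own-thread bump on T0 → (7, 2)
target: VC(op8) = (6, 2)

(6, 2)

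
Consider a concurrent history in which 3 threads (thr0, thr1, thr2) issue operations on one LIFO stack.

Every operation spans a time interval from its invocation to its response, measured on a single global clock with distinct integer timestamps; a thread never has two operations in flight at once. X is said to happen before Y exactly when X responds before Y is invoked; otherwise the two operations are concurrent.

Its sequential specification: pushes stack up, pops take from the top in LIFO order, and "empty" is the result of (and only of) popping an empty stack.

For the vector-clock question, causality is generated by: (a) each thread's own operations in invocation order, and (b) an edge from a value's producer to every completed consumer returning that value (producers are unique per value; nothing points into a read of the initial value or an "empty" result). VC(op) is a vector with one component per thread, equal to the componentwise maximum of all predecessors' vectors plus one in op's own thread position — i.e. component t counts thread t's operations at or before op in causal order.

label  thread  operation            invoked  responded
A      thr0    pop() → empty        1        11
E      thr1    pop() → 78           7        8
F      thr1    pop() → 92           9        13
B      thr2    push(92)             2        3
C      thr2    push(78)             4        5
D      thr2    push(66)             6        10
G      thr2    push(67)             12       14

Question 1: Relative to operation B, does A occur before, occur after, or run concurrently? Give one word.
A spans [1,11], B spans [2,3]
the intervals overlap in both directions

concurrent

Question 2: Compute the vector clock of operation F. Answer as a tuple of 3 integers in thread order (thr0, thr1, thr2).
no predecessors for B (invoked 2): thr2 increments from zero → (0, 0, 1)
no predecessors for A (invoked 1): thr0 increments from zero → (1, 0, 0)
from VC(B)=(0, 0, 1), C (invoked 4) maxes components and bumps thr2 → (0, 0, 2)
from VC(C)=(0, 0, 2), D (invoked 6) maxes components and bumps thr2 → (0, 0, 3)
from VC(C)=(0, 0, 2), E (invoked 7) maxes components and bumps thr1 → (0, 1, 2)
from VC(D)=(0, 0, 3), G (invoked 12) maxes components and bumps thr2 → (0, 0, 4)
from VC(B)=(0, 0, 1), VC(E)=(0, 1, 2), F (invoked 9) maxes components and bumps thr1 → (0, 2, 2)
target: VC(F) = (0, 2, 2)

(0, 2, 2)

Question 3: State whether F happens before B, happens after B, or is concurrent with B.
F spans [9,13], B spans [2,3]
resp(B)=3 < inv(F)=9

after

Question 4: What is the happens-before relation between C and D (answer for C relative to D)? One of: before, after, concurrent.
C spans [4,5], D spans [6,10]
resp(C)=5 < inv(D)=6

before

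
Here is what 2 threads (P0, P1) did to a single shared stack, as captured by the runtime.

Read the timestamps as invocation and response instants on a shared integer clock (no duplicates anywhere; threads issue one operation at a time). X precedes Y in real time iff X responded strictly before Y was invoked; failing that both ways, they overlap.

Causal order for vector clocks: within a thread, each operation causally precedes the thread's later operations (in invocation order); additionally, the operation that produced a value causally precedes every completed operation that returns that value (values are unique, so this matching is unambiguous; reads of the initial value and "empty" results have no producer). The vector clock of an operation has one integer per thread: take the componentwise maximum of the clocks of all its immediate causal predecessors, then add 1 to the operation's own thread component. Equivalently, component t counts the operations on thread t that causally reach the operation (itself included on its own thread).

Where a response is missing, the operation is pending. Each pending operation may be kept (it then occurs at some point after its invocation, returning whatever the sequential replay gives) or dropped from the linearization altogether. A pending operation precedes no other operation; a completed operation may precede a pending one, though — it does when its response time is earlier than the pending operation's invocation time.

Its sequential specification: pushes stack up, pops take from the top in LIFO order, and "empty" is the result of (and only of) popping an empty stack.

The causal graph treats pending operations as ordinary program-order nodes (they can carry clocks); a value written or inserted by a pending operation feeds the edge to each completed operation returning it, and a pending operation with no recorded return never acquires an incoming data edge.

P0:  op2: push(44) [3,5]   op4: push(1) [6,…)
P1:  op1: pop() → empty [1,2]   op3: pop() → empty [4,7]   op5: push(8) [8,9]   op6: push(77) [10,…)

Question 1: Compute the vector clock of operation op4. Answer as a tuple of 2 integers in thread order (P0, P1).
(2, 0)

no predecessors for op1 (invoked 1): P1 increments from zero → (0, 1)
no predecessors for op2 (invoked 3): P0 increments from zero → (1, 0)
VC(op3, invoked at 4): max of VC(op1)=(0, 1), then +1 on thread P1 → (0, 2)
VC(op4, invoked at 6): max of VC(op2)=(1, 0), then +1 on thread P0 → (2, 0)
VC(op5, invoked at 8): max of VC(op3)=(0, 2), then +1 on thread P1 → (0, 3)
VC(op6, invoked at 10): max of VC(op5)=(0, 3), then +1 on thread P1 → (0, 4)
target: VC(op4) = (2, 0)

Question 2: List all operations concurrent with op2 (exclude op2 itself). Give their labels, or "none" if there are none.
op3

op2 spans [3,5]; an op avoiding the whole window 3..5 is ordered, any other is concurrent
op1 [1,2]: before
op3 [4,7]: concurrent
op4 [6,…): after
op5 [8,9]: after
op6 [10,…): after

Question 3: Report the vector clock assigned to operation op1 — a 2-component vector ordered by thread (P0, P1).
(0, 1)

op1 (invocation 1): nothing precedes it; P1's component alone gives (0, 1)
op2 (invocation 3): nothing precedes it; P0's component alone gives (1, 0)
merge at op3 (invoked 4): VC(op1)=(0, 1), own-thread bump on P1 → (0, 2)
merge at op4 (invoked 6): VC(op2)=(1, 0), own-thread bump on P0 → (2, 0)
merge at op5 (invoked 8): VC(op3)=(0, 2), own-thread bump on P1 → (0, 3)
merge at op6 (invoked 10): VC(op5)=(0, 3), own-thread bump on P1 → (0, 4)
target: VC(op1) = (0, 1)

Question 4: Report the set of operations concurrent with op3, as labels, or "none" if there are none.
op2, op4

overlap test against op3 [4,7]: concurrent iff the interval meets 4..7
op1 [1,2]: before
op2 [3,5]: concurrent
op4 [6,…): concurrent
op5 [8,9]: after
op6 [10,…): after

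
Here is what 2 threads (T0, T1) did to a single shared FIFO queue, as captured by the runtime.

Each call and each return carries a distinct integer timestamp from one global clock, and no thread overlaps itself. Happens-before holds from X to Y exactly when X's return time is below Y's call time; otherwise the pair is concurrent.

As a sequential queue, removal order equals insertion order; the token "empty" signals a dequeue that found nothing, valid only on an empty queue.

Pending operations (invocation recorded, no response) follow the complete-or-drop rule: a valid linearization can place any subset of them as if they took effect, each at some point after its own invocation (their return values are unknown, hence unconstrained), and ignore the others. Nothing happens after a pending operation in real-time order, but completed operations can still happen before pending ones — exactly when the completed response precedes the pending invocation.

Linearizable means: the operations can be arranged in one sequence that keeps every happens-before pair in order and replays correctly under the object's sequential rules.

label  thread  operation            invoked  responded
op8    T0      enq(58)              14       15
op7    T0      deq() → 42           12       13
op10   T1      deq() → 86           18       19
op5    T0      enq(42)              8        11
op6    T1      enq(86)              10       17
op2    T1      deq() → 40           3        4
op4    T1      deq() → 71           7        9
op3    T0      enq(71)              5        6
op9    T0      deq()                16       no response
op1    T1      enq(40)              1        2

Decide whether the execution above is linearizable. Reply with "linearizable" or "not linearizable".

a witness: op1, op2, op3, op4, op5, op6, op7, op8, op10
after step 1 (op1 enq(40)): queue <40>
after step 2 (op2 deq() → 40): queue <>
after step 3 (op3 enq(71)): queue <71>
after step 4 (op4 deq() → 71): queue <>
after step 5 (op5 enq(42)): queue <42>
after step 6 (op6 enq(86)): queue <42,86>
after step 7 (op7 deq() → 42): queue <86>
after step 8 (op8 enq(58)): queue <86,58>
after step 9 (op10 deq() → 86): queue <58>

linearizable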